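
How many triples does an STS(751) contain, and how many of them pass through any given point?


An STS(v) is a 2-(v, 3, 1) BIBD: block size k = 3, λ = 1.
Replication: r(k − 1) = λ(v − 1) ⇒ r·2 = 751 − 1 = 750 ⇒ r = 375.
Block count: b = v(v − 1)/6 = 751·750/6 = 563250/6 = 93875.
(Check via bk = vr: 93875·3 = 281625 = 751·375 = 281625 ✓.)

r = 375, b = 93875.


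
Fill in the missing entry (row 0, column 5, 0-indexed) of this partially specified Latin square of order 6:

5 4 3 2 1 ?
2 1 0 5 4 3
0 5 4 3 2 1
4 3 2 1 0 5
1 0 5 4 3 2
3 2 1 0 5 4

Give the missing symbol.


Row 0 contains symbols [1, 2, 3, 4, 5] — missing [0].
Column 5 contains symbols [1, 2, 3, 4, 5] — missing [0].
The missing symbol must appear in both missing sets; intersection = [0].
Therefore the hidden value is 0.

Missing value = 0.


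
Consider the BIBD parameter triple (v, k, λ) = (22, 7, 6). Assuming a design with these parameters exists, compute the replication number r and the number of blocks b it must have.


Any 2-(v, k, λ) BIBD satisfies two necessary conditions:
  (i)  Each point sits in r blocks, and counting incidences through any fixed point gives r(k − 1) = λ(v − 1), so r = λ(v − 1)/(k − 1).
  (ii) Total incidences bk = vr, so b = vr/k.
Step 1: r = λ(v − 1)/(k − 1) = 6·(22 − 1)/(7 − 1) = 6·21/6 = 126/6 = 21.
Step 2: b = vr/k = 22·21/7 = 462/7 = 66.
Check integrality: r = 21 ∈ Z ✓, b = 66 ∈ Z ✓.
(These identities are necessary conditions: they determine r and b for any design with these parameters, but do not by themselves prove that one exists.)

r = 21, b = 66.


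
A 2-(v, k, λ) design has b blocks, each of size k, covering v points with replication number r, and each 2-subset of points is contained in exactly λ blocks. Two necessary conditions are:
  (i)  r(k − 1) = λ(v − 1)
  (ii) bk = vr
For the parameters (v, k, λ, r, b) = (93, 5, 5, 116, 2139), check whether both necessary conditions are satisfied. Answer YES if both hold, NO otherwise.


Condition (i): r(k − 1) = 116·4 = 464; λ(v − 1) = 5·92 = 460. Match? NO.
Condition (ii): bk = 2139·5 = 10695; vr = 93·116 = 10788. Match? NO.
Both conditions hold? NO.

NO


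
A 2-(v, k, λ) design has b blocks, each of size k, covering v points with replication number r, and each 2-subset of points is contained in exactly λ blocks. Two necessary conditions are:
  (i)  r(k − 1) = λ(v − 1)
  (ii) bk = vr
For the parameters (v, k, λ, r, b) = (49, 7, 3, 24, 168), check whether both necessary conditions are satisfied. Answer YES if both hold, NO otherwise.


Condition (i): r(k − 1) = 24·6 = 144; λ(v − 1) = 3·48 = 144. Match? YES.
Condition (ii): bk = 168·7 = 1176; vr = 49·24 = 1176. Match? YES.
Both conditions hold? YES.

YES


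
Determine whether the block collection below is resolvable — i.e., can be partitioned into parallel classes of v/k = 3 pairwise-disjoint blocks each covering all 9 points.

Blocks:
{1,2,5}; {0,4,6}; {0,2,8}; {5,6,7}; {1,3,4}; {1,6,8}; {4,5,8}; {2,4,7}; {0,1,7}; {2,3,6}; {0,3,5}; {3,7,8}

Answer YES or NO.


v = 9, block size k = 3, number of blocks = 12.
For resolvability, blocks must partition into parallel classes of size v/k = 3.
Total blocks must therefore be a multiple of 3: 12 = 3·4 + 0 ⇒ divisible ✓.
Greedy packing gives 4 candidate class(es). Each should be a full parallel class (size 3, covers all 9 points).
  Class 1 (3 blocks): {1,2,5}; {0,4,6}; {3,7,8}. Points covered: [0, 1, 2, 3, 4, 5, 6, 7, 8].
  Class 2 (3 blocks): {0,2,8}; {5,6,7}; {1,3,4}. Points covered: [0, 1, 2, 3, 4, 5, 6, 7, 8].
  Class 3 (3 blocks): {1,6,8}; {2,4,7}; {0,3,5}. Points covered: [0, 1, 2, 3, 4, 5, 6, 7, 8].
  Class 4 (3 blocks): {4,5,8}; {0,1,7}; {2,3,6}. Points covered: [0, 1, 2, 3, 4, 5, 6, 7, 8].
All classes full (size 3)? YES. All classes cover every point? YES.
Resolvable? YES.

YES


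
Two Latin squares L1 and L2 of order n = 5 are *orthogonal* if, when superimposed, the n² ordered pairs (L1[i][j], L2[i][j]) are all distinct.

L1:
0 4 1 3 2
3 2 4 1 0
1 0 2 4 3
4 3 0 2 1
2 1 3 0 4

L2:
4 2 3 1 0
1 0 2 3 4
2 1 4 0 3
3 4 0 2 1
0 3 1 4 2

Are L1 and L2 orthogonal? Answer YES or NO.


Form the n² = 25 superimposed pairs (L1[i][j], L2[i][j]), row by row (rows and columns indexed from 0):
row 0: (0,4) (4,2) (1,3) (3,1) (2,0)
row 1: (3,1) (2,0) (4,2) (1,3) (0,4)
row 2: (1,2) (0,1) (2,4) (4,0) (3,3)
row 3: (4,3) (3,4) (0,0) (2,2) (1,1)
row 4: (2,0) (1,3) (3,1) (0,4) (4,2)
Orthogonality requires all 25 pairs distinct.
But the pair (3,1) repeats: cell (0,3) has L1 = 3, L2 = 1, and cell (1,0) has L1 = 3, L2 = 1.
A repeated pair means some other pair never occurs (only 15 distinct pairs out of 25), so the squares are not orthogonal.
Conclusion: NO.

NO


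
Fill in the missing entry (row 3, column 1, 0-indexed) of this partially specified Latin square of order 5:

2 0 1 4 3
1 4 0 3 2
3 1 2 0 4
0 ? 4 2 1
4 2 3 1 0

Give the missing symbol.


Row 3 contains symbols [0, 1, 2, 4] — missing [3].
Column 1 contains symbols [0, 1, 2, 4] — missing [3].
The missing symbol must appear in both missing sets; intersection = [3].
Therefore the hidden value is 3.

Missing value = 3.


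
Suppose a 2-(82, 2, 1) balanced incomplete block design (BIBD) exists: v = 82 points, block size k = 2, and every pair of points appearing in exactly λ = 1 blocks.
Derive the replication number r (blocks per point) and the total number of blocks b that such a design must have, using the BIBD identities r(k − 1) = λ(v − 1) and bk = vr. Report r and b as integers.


Any 2-(v, k, λ) BIBD satisfies two necessary conditions:
  (i)  Each point sits in r blocks, and counting incidences through any fixed point gives r(k − 1) = λ(v − 1), so r = λ(v − 1)/(k − 1).
  (ii) Total incidences bk = vr, so b = vr/k.
Step 1: r = λ(v − 1)/(k − 1) = 1·(82 − 1)/(2 − 1) = 1·81/1 = 81/1 = 81.
Step 2: b = vr/k = 82·81/2 = 6642/2 = 3321.
Check integrality: r = 81 ∈ Z ✓, b = 3321 ∈ Z ✓.
(These identities are necessary conditions: they determine r and b for any design with these parameters, but do not by themselves prove that one exists.)

r = 81, b = 3321.


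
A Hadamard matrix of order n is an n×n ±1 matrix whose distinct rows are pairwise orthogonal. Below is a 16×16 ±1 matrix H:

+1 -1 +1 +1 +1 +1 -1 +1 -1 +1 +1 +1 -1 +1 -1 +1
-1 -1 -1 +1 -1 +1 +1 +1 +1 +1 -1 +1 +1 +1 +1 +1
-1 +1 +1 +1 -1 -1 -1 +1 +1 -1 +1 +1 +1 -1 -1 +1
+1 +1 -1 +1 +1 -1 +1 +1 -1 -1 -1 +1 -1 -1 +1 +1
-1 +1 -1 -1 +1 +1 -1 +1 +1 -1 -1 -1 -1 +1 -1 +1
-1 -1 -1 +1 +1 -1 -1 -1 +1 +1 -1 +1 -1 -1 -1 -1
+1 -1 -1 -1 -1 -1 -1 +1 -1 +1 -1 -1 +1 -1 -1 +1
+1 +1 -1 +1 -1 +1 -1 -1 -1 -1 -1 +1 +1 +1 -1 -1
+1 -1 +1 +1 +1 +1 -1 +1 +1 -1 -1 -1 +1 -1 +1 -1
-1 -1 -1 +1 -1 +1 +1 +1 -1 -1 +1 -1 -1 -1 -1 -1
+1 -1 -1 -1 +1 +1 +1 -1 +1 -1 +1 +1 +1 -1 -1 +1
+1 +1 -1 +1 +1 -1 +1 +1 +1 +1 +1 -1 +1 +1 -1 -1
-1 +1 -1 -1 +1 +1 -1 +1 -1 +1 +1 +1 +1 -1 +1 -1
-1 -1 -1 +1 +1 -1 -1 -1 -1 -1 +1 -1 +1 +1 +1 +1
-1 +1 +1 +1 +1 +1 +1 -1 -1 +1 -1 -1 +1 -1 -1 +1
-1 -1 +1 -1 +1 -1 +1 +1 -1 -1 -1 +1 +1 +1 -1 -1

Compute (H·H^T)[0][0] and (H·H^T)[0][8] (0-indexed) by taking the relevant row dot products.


Row 0 of H: [1, -1, 1, 1, 1, 1, -1, 1, -1, 1, 1, 1, -1, 1, -1, 1].
Row 8 of H: [1, -1, 1, 1, 1, 1, -1, 1, 1, -1, -1, -1, 1, -1, 1, -1].
(H·H^T)[0][0] = Σ_j H[0][j]·H[0][j] = (1)² + (-1)² + (1)² + (1)² + (1)² + (1)² + (-1)² + (1)² + (-1)² + (1)² + (1)² + (1)² + (-1)² + (1)² + (-1)² + (1)² = 1 + 1 + 1 + 1 + 1 + 1 + 1 + 1 + 1 + 1 + 1 + 1 + 1 + 1 + 1 + 1 = 16.
(H·H^T)[0][8] = Σ_j H[0][j]·H[8][j] = (1)·(1) + (-1)·(-1) + (1)·(1) + (1)·(1) + (1)·(1) + (1)·(1) + (-1)·(-1) + (1)·(1) + (-1)·(1) + (1)·(-1) + (1)·(-1) + (1)·(-1) + (-1)·(1) + (1)·(-1) + (-1)·(1) + (1)·(-1) = 1 + 1 + 1 + 1 + 1 + 1 + 1 + 1 + -1 + -1 + -1 + -1 + -1 + -1 + -1 + -1 = 0.
So rows 0 and 8 are orthogonal; the diagonal entry equals n = 16.

(0,0) entry = 16; (0,8) entry = 0.


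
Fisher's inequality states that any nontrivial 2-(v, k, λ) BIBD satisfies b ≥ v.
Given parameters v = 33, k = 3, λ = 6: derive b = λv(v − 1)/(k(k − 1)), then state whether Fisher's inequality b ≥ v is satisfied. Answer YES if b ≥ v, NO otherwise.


b = λv(v − 1)/(k(k − 1)) = 6·33·32/(3·2) = 6336/6 = 1056.
Compare with v = 33: b ≥ v, so Fisher's inequality holds.

YES


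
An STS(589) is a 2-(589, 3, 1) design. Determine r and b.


An STS(v) is a 2-(v, 3, 1) BIBD: block size k = 3, λ = 1.
Replication: r(k − 1) = λ(v − 1) ⇒ r·2 = 589 − 1 = 588 ⇒ r = 294.
Block count: b = v(v − 1)/6 = 589·588/6 = 346332/6 = 57722.
(Check via bk = vr: 57722·3 = 173166 = 589·294 = 173166 ✓.)

r = 294, b = 57722.


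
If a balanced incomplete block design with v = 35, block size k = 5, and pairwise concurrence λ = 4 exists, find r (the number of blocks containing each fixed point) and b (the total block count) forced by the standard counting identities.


Any 2-(v, k, λ) BIBD satisfies two necessary conditions:
  (i)  Each point sits in r blocks, and counting incidences through any fixed point gives r(k − 1) = λ(v − 1), so r = λ(v − 1)/(k − 1).
  (ii) Total incidences bk = vr, so b = vr/k.
Step 1: r = λ(v − 1)/(k − 1) = 4·(35 − 1)/(5 − 1) = 4·34/4 = 136/4 = 34.
Step 2: b = vr/k = 35·34/5 = 1190/5 = 238.
Check integrality: r = 34 ∈ Z ✓, b = 238 ∈ Z ✓.
(These identities are necessary conditions: they determine r and b for any design with these parameters, but do not by themselves prove that one exists.)

r = 34, b = 238.


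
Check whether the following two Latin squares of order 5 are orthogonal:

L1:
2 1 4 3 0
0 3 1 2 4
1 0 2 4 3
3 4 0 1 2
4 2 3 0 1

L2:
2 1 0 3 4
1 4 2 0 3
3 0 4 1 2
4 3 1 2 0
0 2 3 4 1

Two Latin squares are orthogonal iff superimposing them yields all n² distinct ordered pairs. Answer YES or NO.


Form the n² = 25 superimposed pairs (L1[i][j], L2[i][j]), row by row (rows and columns indexed from 0):
row 0: (2,2) (1,1) (4,0) (3,3) (0,4)
row 1: (0,1) (3,4) (1,2) (2,0) (4,3)
row 2: (1,3) (0,0) (2,4) (4,1) (3,2)
row 3: (3,4) (4,3) (0,1) (1,2) (2,0)
row 4: (4,0) (2,2) (3,3) (0,4) (1,1)
Orthogonality requires all 25 pairs distinct.
But the pair (3,4) repeats: cell (1,1) has L1 = 3, L2 = 4, and cell (3,0) has L1 = 3, L2 = 4.
A repeated pair means some other pair never occurs (only 15 distinct pairs out of 25), so the squares are not orthogonal.
Conclusion: NO.

NO


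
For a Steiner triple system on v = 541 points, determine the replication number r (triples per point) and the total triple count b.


An STS(v) is a 2-(v, 3, 1) BIBD: block size k = 3, λ = 1.
Replication: r(k − 1) = λ(v − 1) ⇒ r·2 = 541 − 1 = 540 ⇒ r = 270.
Block count: bk = vr ⇒ b·3 = 541·270 = 146070 ⇒ b = 48690.

r = 270, b = 48690.


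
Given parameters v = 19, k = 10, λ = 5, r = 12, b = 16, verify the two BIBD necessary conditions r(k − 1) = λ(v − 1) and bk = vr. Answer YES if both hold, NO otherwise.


Condition (i): r(k − 1) = 12·9 = 108; λ(v − 1) = 5·18 = 90. Match? NO.
Condition (ii): bk = 16·10 = 160; vr = 19·12 = 228. Match? NO.
Both conditions hold? NO.

NO


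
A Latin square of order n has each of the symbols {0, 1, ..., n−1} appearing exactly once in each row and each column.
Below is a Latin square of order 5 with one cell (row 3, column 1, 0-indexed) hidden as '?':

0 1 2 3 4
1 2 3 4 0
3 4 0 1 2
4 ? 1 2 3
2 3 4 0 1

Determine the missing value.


Row 3 contains symbols [1, 2, 3, 4] — missing [0].
Column 1 contains symbols [1, 2, 3, 4] — missing [0].
The missing symbol must appear in both missing sets; intersection = [0].
Therefore the hidden value is 0.

Missing value = 0.


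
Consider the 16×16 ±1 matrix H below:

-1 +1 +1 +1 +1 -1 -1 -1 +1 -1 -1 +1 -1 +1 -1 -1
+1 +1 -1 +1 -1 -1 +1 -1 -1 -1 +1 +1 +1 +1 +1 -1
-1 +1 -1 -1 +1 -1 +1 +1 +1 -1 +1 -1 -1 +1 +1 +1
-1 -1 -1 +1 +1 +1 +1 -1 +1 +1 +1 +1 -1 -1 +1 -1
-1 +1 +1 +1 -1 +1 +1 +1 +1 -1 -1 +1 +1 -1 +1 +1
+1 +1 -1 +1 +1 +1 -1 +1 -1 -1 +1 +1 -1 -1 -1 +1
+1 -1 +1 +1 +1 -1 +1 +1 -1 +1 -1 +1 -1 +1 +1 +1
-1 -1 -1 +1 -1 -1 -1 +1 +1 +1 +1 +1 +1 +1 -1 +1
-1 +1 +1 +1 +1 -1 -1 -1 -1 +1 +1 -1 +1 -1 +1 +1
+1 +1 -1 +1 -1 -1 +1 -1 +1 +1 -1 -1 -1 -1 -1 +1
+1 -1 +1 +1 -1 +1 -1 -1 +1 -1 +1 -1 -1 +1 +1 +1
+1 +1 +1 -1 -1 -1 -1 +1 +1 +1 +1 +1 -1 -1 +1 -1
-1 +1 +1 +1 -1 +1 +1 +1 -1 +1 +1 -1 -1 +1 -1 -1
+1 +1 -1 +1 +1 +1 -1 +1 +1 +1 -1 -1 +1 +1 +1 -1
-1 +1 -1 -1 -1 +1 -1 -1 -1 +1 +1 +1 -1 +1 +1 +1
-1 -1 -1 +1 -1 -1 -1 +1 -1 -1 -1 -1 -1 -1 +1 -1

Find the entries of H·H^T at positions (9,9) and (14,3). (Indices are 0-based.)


Row 3 of H: [-1, -1, -1, 1, 1, 1, 1, -1, 1, 1, 1, 1, -1, -1, 1, -1].
Row 9 of H: [1, 1, -1, 1, -1, -1, 1, -1, 1, 1, -1, -1, -1, -1, -1, 1].
Row 14 of H: [-1, 1, -1, -1, -1, 1, -1, -1, -1, 1, 1, 1, -1, 1, 1, 1].
(H·H^T)[9][9] = Σ_j H[9][j]·H[9][j] = (1)² + (1)² + (-1)² + (1)² + (-1)² + (-1)² + (1)² + (-1)² + (1)² + (1)² + (-1)² + (-1)² + (-1)² + (-1)² + (-1)² + (1)² = 1 + 1 + 1 + 1 + 1 + 1 + 1 + 1 + 1 + 1 + 1 + 1 + 1 + 1 + 1 + 1 = 16.
(H·H^T)[14][3] = Σ_j H[14][j]·H[3][j] = (-1)·(-1) + (1)·(-1) + (-1)·(-1) + (-1)·(1) + (-1)·(1) + (1)·(1) + (-1)·(1) + (-1)·(-1) + (-1)·(1) + (1)·(1) + (1)·(1) + (1)·(1) + (-1)·(-1) + (1)·(-1) + (1)·(1) + (1)·(-1) = 1 + -1 + 1 + -1 + -1 + 1 + -1 + 1 + -1 + 1 + 1 + 1 + 1 + -1 + 1 + -1 = 2.
Rows 14 and 3 are not orthogonal (dot product = 2 ≠ 0), so H is not a Hadamard matrix.

(9,9) entry = 16; (14,3) entry = 2.


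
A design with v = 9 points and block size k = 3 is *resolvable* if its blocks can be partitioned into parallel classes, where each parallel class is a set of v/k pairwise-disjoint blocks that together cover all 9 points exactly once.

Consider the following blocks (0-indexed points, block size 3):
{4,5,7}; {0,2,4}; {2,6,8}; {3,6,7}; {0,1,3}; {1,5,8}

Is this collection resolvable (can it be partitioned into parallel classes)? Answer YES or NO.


v = 9, block size k = 3, number of blocks = 6.
For resolvability, blocks must partition into parallel classes of size v/k = 3.
Total blocks must therefore be a multiple of 3: 6 = 3·2 + 0 ⇒ divisible ✓.
Greedy packing gives 2 candidate class(es). Each should be a full parallel class (size 3, covers all 9 points).
  Class 1 (3 blocks): {4,5,7}; {2,6,8}; {0,1,3}. Points covered: [0, 1, 2, 3, 4, 5, 6, 7, 8].
  Class 2 (3 blocks): {0,2,4}; {3,6,7}; {1,5,8}. Points covered: [0, 1, 2, 3, 4, 5, 6, 7, 8].
All classes full (size 3)? YES. All classes cover every point? YES.
Resolvable? YES.

YES


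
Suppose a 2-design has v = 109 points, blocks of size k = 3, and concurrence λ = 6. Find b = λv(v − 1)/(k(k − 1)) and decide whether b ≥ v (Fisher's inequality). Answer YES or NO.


r = λ(v − 1)/(k − 1) = 6·108/2 = 324.
b = vr/k = 109·324/3 = 11772.
Fisher's inequality: b ≥ v ⇔ 11772 ≥ 109? YES.

YES


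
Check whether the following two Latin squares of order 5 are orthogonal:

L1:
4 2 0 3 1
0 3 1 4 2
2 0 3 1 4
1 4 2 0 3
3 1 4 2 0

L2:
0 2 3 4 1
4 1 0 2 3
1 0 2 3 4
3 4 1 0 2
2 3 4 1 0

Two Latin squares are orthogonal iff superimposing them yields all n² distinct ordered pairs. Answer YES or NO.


Form the n² = 25 superimposed pairs (L1[i][j], L2[i][j]), row by row (rows and columns indexed from 0):
row 0: (4,0) (2,2) (0,3) (3,4) (1,1)
row 1: (0,4) (3,1) (1,0) (4,2) (2,3)
row 2: (2,1) (0,0) (3,2) (1,3) (4,4)
row 3: (1,3) (4,4) (2,1) (0,0) (3,2)
row 4: (3,2) (1,3) (4,4) (2,1) (0,0)
Orthogonality requires all 25 pairs distinct.
But the pair (1,3) repeats: cell (2,3) has L1 = 1, L2 = 3, and cell (3,0) has L1 = 1, L2 = 3.
A repeated pair means some other pair never occurs (only 15 distinct pairs out of 25), so the squares are not orthogonal.
Conclusion: NO.

NO


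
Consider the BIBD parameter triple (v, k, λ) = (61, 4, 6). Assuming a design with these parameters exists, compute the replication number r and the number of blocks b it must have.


Any 2-(v, k, λ) BIBD satisfies two necessary conditions:
  (i)  Each point sits in r blocks, and counting incidences through any fixed point gives r(k − 1) = λ(v − 1), so r = λ(v − 1)/(k − 1).
  (ii) Total incidences bk = vr, so b = vr/k.
Step 1: r = λ(v − 1)/(k − 1) = 6·(61 − 1)/(4 − 1) = 6·60/3 = 360/3 = 120.
Step 2: b = vr/k = 61·120/4 = 7320/4 = 1830.
Check integrality: r = 120 ∈ Z ✓, b = 1830 ∈ Z ✓.
(These identities are necessary conditions: they determine r and b for any design with these parameters, but do not by themselves prove that one exists.)

r = 120, b = 1830.


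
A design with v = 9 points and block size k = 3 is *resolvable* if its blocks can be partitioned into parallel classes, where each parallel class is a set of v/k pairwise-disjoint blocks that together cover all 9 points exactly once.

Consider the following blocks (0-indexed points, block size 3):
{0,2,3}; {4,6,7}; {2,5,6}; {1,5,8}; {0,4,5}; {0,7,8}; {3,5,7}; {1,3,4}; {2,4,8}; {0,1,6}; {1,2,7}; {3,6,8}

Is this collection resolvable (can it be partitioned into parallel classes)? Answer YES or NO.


v = 9, block size k = 3, number of blocks = 12.
For resolvability, blocks must partition into parallel classes of size v/k = 3.
Total blocks must therefore be a multiple of 3: 12 = 3·4 + 0 ⇒ divisible ✓.
Greedy packing gives 4 candidate class(es). Each should be a full parallel class (size 3, covers all 9 points).
  Class 1 (3 blocks): {0,2,3}; {4,6,7}; {1,5,8}. Points covered: [0, 1, 2, 3, 4, 5, 6, 7, 8].
  Class 2 (3 blocks): {2,5,6}; {0,7,8}; {1,3,4}. Points covered: [0, 1, 2, 3, 4, 5, 6, 7, 8].
  Class 3 (3 blocks): {0,4,5}; {1,2,7}; {3,6,8}. Points covered: [0, 1, 2, 3, 4, 5, 6, 7, 8].
  Class 4 (3 blocks): {3,5,7}; {2,4,8}; {0,1,6}. Points covered: [0, 1, 2, 3, 4, 5, 6, 7, 8].
All classes full (size 3)? YES. All classes cover every point? YES.
Resolvable? YES.

YES


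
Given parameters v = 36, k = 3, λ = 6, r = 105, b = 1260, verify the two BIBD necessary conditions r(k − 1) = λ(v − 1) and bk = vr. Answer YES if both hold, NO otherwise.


Condition (i): r(k − 1) = 105·2 = 210; λ(v − 1) = 6·35 = 210. Match? YES.
Condition (ii): bk = 1260·3 = 3780; vr = 36·105 = 3780. Match? YES.
Both conditions hold? YES.

YES


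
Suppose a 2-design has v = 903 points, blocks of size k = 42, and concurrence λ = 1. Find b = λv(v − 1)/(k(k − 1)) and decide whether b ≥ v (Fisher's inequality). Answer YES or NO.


b = λv(v − 1)/(k(k − 1)) = 1·903·902/(42·41) = 814506/1722 = 473.
Compare with v = 903: b < v, so Fisher's inequality fails.

NO


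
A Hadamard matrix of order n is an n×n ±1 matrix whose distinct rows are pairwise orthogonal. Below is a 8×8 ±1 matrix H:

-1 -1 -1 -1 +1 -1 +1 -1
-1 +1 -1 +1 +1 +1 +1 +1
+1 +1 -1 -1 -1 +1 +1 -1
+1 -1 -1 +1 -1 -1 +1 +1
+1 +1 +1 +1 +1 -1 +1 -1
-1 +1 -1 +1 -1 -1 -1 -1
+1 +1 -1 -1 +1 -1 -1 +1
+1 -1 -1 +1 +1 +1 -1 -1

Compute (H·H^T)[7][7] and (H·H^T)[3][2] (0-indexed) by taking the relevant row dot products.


Row 2 of H: [1, 1, -1, -1, -1, 1, 1, -1].
Row 3 of H: [1, -1, -1, 1, -1, -1, 1, 1].
Row 7 of H: [1, -1, -1, 1, 1, 1, -1, -1].
(H·H^T)[7][7] = Σ_j H[7][j]·H[7][j] = (1)² + (-1)² + (-1)² + (1)² + (1)² + (1)² + (-1)² + (-1)² = 1 + 1 + 1 + 1 + 1 + 1 + 1 + 1 = 8.
(H·H^T)[3][2] = Σ_j H[3][j]·H[2][j] = (1)·(1) + (-1)·(1) + (-1)·(-1) + (1)·(-1) + (-1)·(-1) + (-1)·(1) + (1)·(1) + (1)·(-1) = 1 + -1 + 1 + -1 + 1 + -1 + 1 + -1 = 0.
So rows 3 and 2 are orthogonal; the diagonal entry equals n = 8.

(7,7) entry = 8; (3,2) entry = 0.


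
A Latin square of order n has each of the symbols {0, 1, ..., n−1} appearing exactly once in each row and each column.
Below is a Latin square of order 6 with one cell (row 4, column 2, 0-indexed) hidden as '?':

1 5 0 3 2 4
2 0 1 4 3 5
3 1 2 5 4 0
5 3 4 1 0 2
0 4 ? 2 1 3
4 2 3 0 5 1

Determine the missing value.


Row 4 contains symbols [0, 1, 2, 3, 4] — missing [5].
Column 2 contains symbols [0, 1, 2, 3, 4] — missing [5].
The missing symbol must appear in both missing sets; intersection = [5].
Therefore the hidden value is 5.

Missing value = 5.


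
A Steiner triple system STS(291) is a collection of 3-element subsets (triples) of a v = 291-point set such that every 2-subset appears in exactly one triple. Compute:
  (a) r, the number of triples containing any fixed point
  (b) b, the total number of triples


An STS(v) is a 2-(v, 3, 1) BIBD: block size k = 3, λ = 1.
Replication: r(k − 1) = λ(v − 1) ⇒ r·2 = 291 − 1 = 290 ⇒ r = 145.
Block count: bk = vr ⇒ b·3 = 291·145 = 42195 ⇒ b = 14065.
(Check via b = v(v − 1)/6 = 291·290/6 = 84390/6 = 14065.)

r = 145, b = 14065.


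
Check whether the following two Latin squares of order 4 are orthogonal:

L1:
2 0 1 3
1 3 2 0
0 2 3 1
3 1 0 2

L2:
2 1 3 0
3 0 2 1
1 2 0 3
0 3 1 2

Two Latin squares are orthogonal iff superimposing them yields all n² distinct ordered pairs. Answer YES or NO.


Form the n² = 16 superimposed pairs (L1[i][j], L2[i][j]), row by row (rows and columns indexed from 0):
row 0: (2,2) (0,1) (1,3) (3,0)
row 1: (1,3) (3,0) (2,2) (0,1)
row 2: (0,1) (2,2) (3,0) (1,3)
row 3: (3,0) (1,3) (0,1) (2,2)
Orthogonality requires all 16 pairs distinct.
But the pair (1,3) repeats: cell (0,2) has L1 = 1, L2 = 3, and cell (1,0) has L1 = 1, L2 = 3.
A repeated pair means some other pair never occurs (only 4 distinct pairs out of 16), so the squares are not orthogonal.
Conclusion: NO.

NO


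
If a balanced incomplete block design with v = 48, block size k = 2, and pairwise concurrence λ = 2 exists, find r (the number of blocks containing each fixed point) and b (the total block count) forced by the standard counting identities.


Any 2-(v, k, λ) BIBD satisfies two necessary conditions:
  (i)  Each point sits in r blocks, and counting incidences through any fixed point gives r(k − 1) = λ(v − 1), so r = λ(v − 1)/(k − 1).
  (ii) Total incidences bk = vr, so b = vr/k.
Step 1: r = λ(v − 1)/(k − 1) = 2·(48 − 1)/(2 − 1) = 2·47/1 = 94/1 = 94.
Step 2: b = vr/k = 48·94/2 = 4512/2 = 2256.
Check integrality: r = 94 ∈ Z ✓, b = 2256 ∈ Z ✓.
(These identities are necessary conditions: they determine r and b for any design with these parameters, but do not by themselves prove that one exists.)

r = 94, b = 2256.


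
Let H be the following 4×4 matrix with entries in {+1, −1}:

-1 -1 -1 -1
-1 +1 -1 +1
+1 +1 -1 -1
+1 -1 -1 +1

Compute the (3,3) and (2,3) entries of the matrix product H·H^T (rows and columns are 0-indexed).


Row 2 of H: [1, 1, -1, -1].
Row 3 of H: [1, -1, -1, 1].
(H·H^T)[3][3] = Σ_j H[3][j]·H[3][j] = (1)² + (-1)² + (-1)² + (1)² = 1 + 1 + 1 + 1 = 4.
(H·H^T)[2][3] = Σ_j H[2][j]·H[3][j] = (1)·(1) + (1)·(-1) + (-1)·(-1) + (-1)·(1) = 1 + -1 + 1 + -1 = 0.
So rows 2 and 3 are orthogonal; the diagonal entry equals n = 4.

(3,3) entry = 4; (2,3) entry = 0.


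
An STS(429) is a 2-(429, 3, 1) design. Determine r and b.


An STS(v) is a 2-(v, 3, 1) BIBD: block size k = 3, λ = 1.
Replication: r(k − 1) = λ(v − 1) ⇒ r·2 = 429 − 1 = 428 ⇒ r = 214.
Block count: bk = vr ⇒ b·3 = 429·214 = 91806 ⇒ b = 30602.

r = 214, b = 30602.


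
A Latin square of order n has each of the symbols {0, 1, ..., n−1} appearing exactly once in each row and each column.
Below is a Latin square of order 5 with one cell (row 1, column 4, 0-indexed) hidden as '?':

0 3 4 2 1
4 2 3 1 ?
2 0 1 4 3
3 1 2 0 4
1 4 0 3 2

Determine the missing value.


Row 1 contains symbols [1, 2, 3, 4] — missing [0].
Column 4 contains symbols [1, 2, 3, 4] — missing [0].
The missing symbol must appear in both missing sets; intersection = [0].
Therefore the hidden value is 0.

Missing value = 0.


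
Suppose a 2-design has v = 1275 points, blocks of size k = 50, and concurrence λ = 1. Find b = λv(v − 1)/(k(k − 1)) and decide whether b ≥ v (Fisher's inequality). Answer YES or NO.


b = λv(v − 1)/(k(k − 1)) = 1·1275·1274/(50·49) = 1624350/2450 = 663.
Compare with v = 1275: b < v, so Fisher's inequality fails.

NO


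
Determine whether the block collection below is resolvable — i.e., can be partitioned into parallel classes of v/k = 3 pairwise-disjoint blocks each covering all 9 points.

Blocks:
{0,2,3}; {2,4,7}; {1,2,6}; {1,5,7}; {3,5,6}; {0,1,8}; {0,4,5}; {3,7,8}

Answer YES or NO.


v = 9, block size k = 3, number of blocks = 8.
For resolvability, blocks must partition into parallel classes of size v/k = 3.
Total blocks must therefore be a multiple of 3: 8 = 3·2 + 2 ⇒ not divisible ✗.
Resolvable? NO.

NO


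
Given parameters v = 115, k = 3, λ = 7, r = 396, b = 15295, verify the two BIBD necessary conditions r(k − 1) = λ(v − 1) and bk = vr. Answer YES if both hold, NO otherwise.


Condition (i): r(k − 1) = 396·2 = 792; λ(v − 1) = 7·114 = 798. Match? NO.
Condition (ii): bk = 15295·3 = 45885; vr = 115·396 = 45540. Match? NO.
Both conditions hold? NO.

NO


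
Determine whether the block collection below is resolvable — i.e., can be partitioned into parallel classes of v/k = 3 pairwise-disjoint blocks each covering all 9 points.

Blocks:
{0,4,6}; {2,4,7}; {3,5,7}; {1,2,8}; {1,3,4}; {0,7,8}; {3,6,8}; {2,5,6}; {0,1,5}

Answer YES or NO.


v = 9, block size k = 3, number of blocks = 9.
For resolvability, blocks must partition into parallel classes of size v/k = 3.
Total blocks must therefore be a multiple of 3: 9 = 3·3 + 0 ⇒ divisible ✓.
Greedy packing gives 3 candidate class(es). Each should be a full parallel class (size 3, covers all 9 points).
  Class 1 (3 blocks): {0,4,6}; {3,5,7}; {1,2,8}. Points covered: [0, 1, 2, 3, 4, 5, 6, 7, 8].
  Class 2 (3 blocks): {2,4,7}; {3,6,8}; {0,1,5}. Points covered: [0, 1, 2, 3, 4, 5, 6, 7, 8].
  Class 3 (3 blocks): {1,3,4}; {0,7,8}; {2,5,6}. Points covered: [0, 1, 2, 3, 4, 5, 6, 7, 8].
All classes full (size 3)? YES. All classes cover every point? YES.
Resolvable? YES.

YES


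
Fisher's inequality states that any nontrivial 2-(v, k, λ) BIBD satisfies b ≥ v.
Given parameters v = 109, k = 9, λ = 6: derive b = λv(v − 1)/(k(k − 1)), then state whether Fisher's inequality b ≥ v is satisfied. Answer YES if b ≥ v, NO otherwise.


r = λ(v − 1)/(k − 1) = 6·108/8 = 81.
b = vr/k = 109·81/9 = 981.
Fisher's inequality: b ≥ v ⇔ 981 ≥ 109? YES.

YES


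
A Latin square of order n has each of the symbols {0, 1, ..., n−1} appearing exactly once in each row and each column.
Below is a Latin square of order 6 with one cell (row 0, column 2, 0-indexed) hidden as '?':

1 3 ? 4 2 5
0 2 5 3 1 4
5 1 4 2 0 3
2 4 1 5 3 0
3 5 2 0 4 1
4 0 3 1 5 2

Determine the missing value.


Row 0 contains symbols [1, 2, 3, 4, 5] — missing [0].
Column 2 contains symbols [1, 2, 3, 4, 5] — missing [0].
The missing symbol must appear in both missing sets; intersection = [0].
Therefore the hidden value is 0.

Missing value = 0.


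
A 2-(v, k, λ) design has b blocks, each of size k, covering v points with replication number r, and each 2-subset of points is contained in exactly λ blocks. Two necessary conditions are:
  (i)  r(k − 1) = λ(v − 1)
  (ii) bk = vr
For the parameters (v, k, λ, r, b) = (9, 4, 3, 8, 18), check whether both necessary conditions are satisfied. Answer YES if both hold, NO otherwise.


Condition (i): r(k − 1) = 8·3 = 24; λ(v − 1) = 3·8 = 24. Match? YES.
Condition (ii): bk = 18·4 = 72; vr = 9·8 = 72. Match? YES.
Both conditions hold? YES.

YES


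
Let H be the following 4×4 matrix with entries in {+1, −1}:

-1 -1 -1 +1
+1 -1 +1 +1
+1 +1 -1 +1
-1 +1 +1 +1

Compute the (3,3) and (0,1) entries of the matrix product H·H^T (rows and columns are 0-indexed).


Row 0 of H: [-1, -1, -1, 1].
Row 1 of H: [1, -1, 1, 1].
Row 3 of H: [-1, 1, 1, 1].
(H·H^T)[3][3] = Σ_j H[3][j]·H[3][j] = (-1)² + (1)² + (1)² + (1)² = 1 + 1 + 1 + 1 = 4.
(H·H^T)[0][1] = Σ_j H[0][j]·H[1][j] = (-1)·(1) + (-1)·(-1) + (-1)·(1) + (1)·(1) = -1 + 1 + -1 + 1 = 0.
So rows 0 and 1 are orthogonal; the diagonal entry equals n = 4.

(3,3) entry = 4; (0,1) entry = 0.


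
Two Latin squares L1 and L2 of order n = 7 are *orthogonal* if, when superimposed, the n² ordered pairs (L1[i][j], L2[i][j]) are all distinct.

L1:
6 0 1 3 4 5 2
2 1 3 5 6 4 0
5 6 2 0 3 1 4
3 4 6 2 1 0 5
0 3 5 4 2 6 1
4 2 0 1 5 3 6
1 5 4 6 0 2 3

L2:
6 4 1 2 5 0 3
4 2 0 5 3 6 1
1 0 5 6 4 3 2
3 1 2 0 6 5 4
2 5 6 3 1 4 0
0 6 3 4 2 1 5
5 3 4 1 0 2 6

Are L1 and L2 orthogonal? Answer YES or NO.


Form the n² = 49 superimposed pairs (L1[i][j], L2[i][j]), row by row (rows and columns indexed from 0):
row 0: (6,6) (0,4) (1,1) (3,2) (4,5) (5,0) (2,3)
row 1: (2,4) (1,2) (3,0) (5,5) (6,3) (4,6) (0,1)
row 2: (5,1) (6,0) (2,5) (0,6) (3,4) (1,3) (4,2)
row 3: (3,3) (4,1) (6,2) (2,0) (1,6) (0,5) (5,4)
row 4: (0,2) (3,5) (5,6) (4,3) (2,1) (6,4) (1,0)
row 5: (4,0) (2,6) (0,3) (1,4) (5,2) (3,1) (6,5)
row 6: (1,5) (5,3) (4,4) (6,1) (0,0) (2,2) (3,6)
Orthogonality requires all 49 pairs distinct.
Check by first coordinate: for each symbol s of L1, list the L2 entries in the n cells where L1 = s; they must all differ.
  L1 = 0: L2 entries (in reading order) 4, 1, 6, 5, 2, 3, 0 — all 7 distinct ✓
  L1 = 1: L2 entries (in reading order) 1, 2, 3, 6, 0, 4, 5 — all 7 distinct ✓
  L1 = 2: L2 entries (in reading order) 3, 4, 5, 0, 1, 6, 2 — all 7 distinct ✓
  L1 = 3: L2 entries (in reading order) 2, 0, 4, 3, 5, 1, 6 — all 7 distinct ✓
  L1 = 4: L2 entries (in reading order) 5, 6, 2, 1, 3, 0, 4 — all 7 distinct ✓
  L1 = 5: L2 entries (in reading order) 0, 5, 1, 4, 6, 2, 3 — all 7 distinct ✓
  L1 = 6: L2 entries (in reading order) 6, 3, 0, 2, 4, 5, 1 — all 7 distinct ✓
Every symbol of L1 meets every symbol of L2 exactly once, so all 49 pairs are distinct (49 of 49).
Conclusion: YES.

YES


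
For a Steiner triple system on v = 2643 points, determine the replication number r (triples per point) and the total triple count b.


An STS(v) is a 2-(v, 3, 1) BIBD: block size k = 3, λ = 1.
Replication: r(k − 1) = λ(v − 1) ⇒ r·2 = 2643 − 1 = 2642 ⇒ r = 1321.
Block count: b = v(v − 1)/6 = 2643·2642/6 = 6982806/6 = 1163801.
(Check via bk = vr: 1163801·3 = 3491403 = 2643·1321 = 3491403 ✓.)

r = 1321, b = 1163801.


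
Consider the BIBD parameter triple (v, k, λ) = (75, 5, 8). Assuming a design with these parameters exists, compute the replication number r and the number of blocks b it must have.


Any 2-(v, k, λ) BIBD satisfies two necessary conditions:
  (i)  Each point sits in r blocks, and counting incidences through any fixed point gives r(k − 1) = λ(v − 1), so r = λ(v − 1)/(k − 1).
  (ii) Total incidences bk = vr, so b = vr/k.
Step 1: r = λ(v − 1)/(k − 1) = 8·(75 − 1)/(5 − 1) = 8·74/4 = 592/4 = 148.
Step 2: b = vr/k = 75·148/5 = 11100/5 = 2220.
Check integrality: r = 148 ∈ Z ✓, b = 2220 ∈ Z ✓.
(These identities are necessary conditions: they determine r and b for any design with these parameters, but do not by themselves prove that one exists.)

r = 148, b = 2220.


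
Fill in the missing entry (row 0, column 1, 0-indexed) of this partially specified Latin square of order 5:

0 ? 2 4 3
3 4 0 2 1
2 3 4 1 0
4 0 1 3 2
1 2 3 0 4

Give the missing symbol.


Row 0 contains symbols [0, 2, 3, 4] — missing [1].
Column 1 contains symbols [0, 2, 3, 4] — missing [1].
The missing symbol must appear in both missing sets; intersection = [1].
Therefore the hidden value is 1.

Missing value = 1.


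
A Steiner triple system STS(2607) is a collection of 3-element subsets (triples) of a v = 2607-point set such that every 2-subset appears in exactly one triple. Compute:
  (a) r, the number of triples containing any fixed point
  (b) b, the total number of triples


An STS(v) is a 2-(v, 3, 1) BIBD: block size k = 3, λ = 1.
Replication: r(k − 1) = λ(v − 1) ⇒ r·2 = 2607 − 1 = 2606 ⇒ r = 1303.
Block count: b = v(v − 1)/6 = 2607·2606/6 = 6793842/6 = 1132307.

r = 1303, b = 1132307.


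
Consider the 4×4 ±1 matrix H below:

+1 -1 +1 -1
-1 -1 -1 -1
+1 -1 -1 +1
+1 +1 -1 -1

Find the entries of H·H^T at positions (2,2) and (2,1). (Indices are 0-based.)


Row 1 of H: [-1, -1, -1, -1].
Row 2 of H: [1, -1, -1, 1].
(H·H^T)[2][2] = Σ_j H[2][j]·H[2][j] = (1)² + (-1)² + (-1)² + (1)² = 1 + 1 + 1 + 1 = 4.
(H·H^T)[2][1] = Σ_j H[2][j]·H[1][j] = (1)·(-1) + (-1)·(-1) + (-1)·(-1) + (1)·(-1) = -1 + 1 + 1 + -1 = 0.
So rows 2 and 1 are orthogonal; the diagonal entry equals n = 4.

(2,2) entry = 4; (2,1) entry = 0.


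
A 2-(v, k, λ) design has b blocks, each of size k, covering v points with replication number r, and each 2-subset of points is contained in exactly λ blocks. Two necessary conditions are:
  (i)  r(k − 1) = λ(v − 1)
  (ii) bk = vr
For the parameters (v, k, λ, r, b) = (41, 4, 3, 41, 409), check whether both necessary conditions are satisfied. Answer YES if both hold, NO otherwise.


Condition (i): r(k − 1) = 41·3 = 123; λ(v − 1) = 3·40 = 120. Match? NO.
Condition (ii): bk = 409·4 = 1636; vr = 41·41 = 1681. Match? NO.
Both conditions hold? NO.

NO


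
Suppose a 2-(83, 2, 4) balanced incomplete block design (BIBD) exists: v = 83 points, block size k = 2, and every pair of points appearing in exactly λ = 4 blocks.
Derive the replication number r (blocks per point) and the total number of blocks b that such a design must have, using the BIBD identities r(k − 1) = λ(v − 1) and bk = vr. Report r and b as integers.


Any 2-(v, k, λ) BIBD satisfies two necessary conditions:
  (i)  Each point sits in r blocks, and counting incidences through any fixed point gives r(k − 1) = λ(v − 1), so r = λ(v − 1)/(k − 1).
  (ii) Total incidences bk = vr, so b = vr/k.
Step 1: r = λ(v − 1)/(k − 1) = 4·(83 − 1)/(2 − 1) = 4·82/1 = 328/1 = 328.
Step 2: b = vr/k = 83·328/2 = 27224/2 = 13612.
Check integrality: r = 328 ∈ Z ✓, b = 13612 ∈ Z ✓.
(These identities are necessary conditions: they determine r and b for any design with these parameters, but do not by themselves prove that one exists.)

r = 328, b = 13612.


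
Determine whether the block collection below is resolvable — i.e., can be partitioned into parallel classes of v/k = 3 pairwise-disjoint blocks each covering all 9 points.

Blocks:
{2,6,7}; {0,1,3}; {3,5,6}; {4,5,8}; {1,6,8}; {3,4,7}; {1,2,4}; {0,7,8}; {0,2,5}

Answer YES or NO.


v = 9, block size k = 3, number of blocks = 9.
For resolvability, blocks must partition into parallel classes of size v/k = 3.
Total blocks must therefore be a multiple of 3: 9 = 3·3 + 0 ⇒ divisible ✓.
Greedy packing gives 3 candidate class(es). Each should be a full parallel class (size 3, covers all 9 points).
  Class 1 (3 blocks): {2,6,7}; {0,1,3}; {4,5,8}. Points covered: [0, 1, 2, 3, 4, 5, 6, 7, 8].
  Class 2 (3 blocks): {3,5,6}; {1,2,4}; {0,7,8}. Points covered: [0, 1, 2, 3, 4, 5, 6, 7, 8].
  Class 3 (3 blocks): {1,6,8}; {3,4,7}; {0,2,5}. Points covered: [0, 1, 2, 3, 4, 5, 6, 7, 8].
All classes full (size 3)? YES. All classes cover every point? YES.
Resolvable? YES.

YES


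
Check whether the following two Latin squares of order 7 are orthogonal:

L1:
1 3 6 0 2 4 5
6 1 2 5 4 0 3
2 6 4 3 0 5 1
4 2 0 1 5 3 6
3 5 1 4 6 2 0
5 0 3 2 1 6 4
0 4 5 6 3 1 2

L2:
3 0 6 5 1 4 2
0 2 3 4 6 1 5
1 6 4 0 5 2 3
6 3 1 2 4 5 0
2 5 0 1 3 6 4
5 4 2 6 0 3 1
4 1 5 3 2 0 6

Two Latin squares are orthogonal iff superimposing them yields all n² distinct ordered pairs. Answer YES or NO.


Form the n² = 49 superimposed pairs (L1[i][j], L2[i][j]), row by row (rows and columns indexed from 0):
row 0: (1,3) (3,0) (6,6) (0,5) (2,1) (4,4) (5,2)
row 1: (6,0) (1,2) (2,3) (5,4) (4,6) (0,1) (3,5)
row 2: (2,1) (6,6) (4,4) (3,0) (0,5) (5,2) (1,3)
row 3: (4,6) (2,3) (0,1) (1,2) (5,4) (3,5) (6,0)
row 4: (3,2) (5,5) (1,0) (4,1) (6,3) (2,6) (0,4)
row 5: (5,5) (0,4) (3,2) (2,6) (1,0) (6,3) (4,1)
row 6: (0,4) (4,1) (5,5) (6,3) (3,2) (1,0) (2,6)
Orthogonality requires all 49 pairs distinct.
But the pair (2,1) repeats: cell (0,4) has L1 = 2, L2 = 1, and cell (2,0) has L1 = 2, L2 = 1.
A repeated pair means some other pair never occurs (only 21 distinct pairs out of 49), so the squares are not orthogonal.
Conclusion: NO.

NO


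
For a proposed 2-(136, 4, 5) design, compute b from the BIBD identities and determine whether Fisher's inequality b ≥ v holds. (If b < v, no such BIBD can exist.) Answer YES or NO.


b = λv(v − 1)/(k(k − 1)) = 5·136·135/(4·3) = 91800/12 = 7650.
Compare with v = 136: b ≥ v, so Fisher's inequality holds.

YES


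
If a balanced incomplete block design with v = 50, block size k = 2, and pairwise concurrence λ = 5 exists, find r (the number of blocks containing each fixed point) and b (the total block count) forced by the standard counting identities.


Any 2-(v, k, λ) BIBD satisfies two necessary conditions:
  (i)  Each point sits in r blocks, and counting incidences through any fixed point gives r(k − 1) = λ(v − 1), so r = λ(v − 1)/(k − 1).
  (ii) Total incidences bk = vr, so b = vr/k.
Step 1: r = λ(v − 1)/(k − 1) = 5·(50 − 1)/(2 − 1) = 5·49/1 = 245/1 = 245.
Step 2: b = vr/k = 50·245/2 = 12250/2 = 6125.
Check integrality: r = 245 ∈ Z ✓, b = 6125 ∈ Z ✓.
(These identities are necessary conditions: they determine r and b for any design with these parameters, but do not by themselves prove that one exists.)

r = 245, b = 6125.


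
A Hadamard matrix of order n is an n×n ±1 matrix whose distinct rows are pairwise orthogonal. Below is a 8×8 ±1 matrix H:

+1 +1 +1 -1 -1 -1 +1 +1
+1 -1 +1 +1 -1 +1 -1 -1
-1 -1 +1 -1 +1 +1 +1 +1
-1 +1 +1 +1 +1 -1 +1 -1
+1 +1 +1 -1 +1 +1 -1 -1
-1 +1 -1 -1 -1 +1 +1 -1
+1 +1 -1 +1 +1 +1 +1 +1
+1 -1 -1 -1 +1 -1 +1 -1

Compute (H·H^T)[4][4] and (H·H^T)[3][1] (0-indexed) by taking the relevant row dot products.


Row 1 of H: [1, -1, 1, 1, -1, 1, -1, -1].
Row 3 of H: [-1, 1, 1, 1, 1, -1, 1, -1].
Row 4 of H: [1, 1, 1, -1, 1, 1, -1, -1].
(H·H^T)[4][4] = Σ_j H[4][j]·H[4][j] = (1)² + (1)² + (1)² + (-1)² + (1)² + (1)² + (-1)² + (-1)² = 1 + 1 + 1 + 1 + 1 + 1 + 1 + 1 = 8.
(H·H^T)[3][1] = Σ_j H[3][j]·H[1][j] = (-1)·(1) + (1)·(-1) + (1)·(1) + (1)·(1) + (1)·(-1) + (-1)·(1) + (1)·(-1) + (-1)·(-1) = -1 + -1 + 1 + 1 + -1 + -1 + -1 + 1 = -2.
Rows 3 and 1 are not orthogonal (dot product = -2 ≠ 0), so H is not a Hadamard matrix.

(4,4) entry = 8; (3,1) entry = -2.


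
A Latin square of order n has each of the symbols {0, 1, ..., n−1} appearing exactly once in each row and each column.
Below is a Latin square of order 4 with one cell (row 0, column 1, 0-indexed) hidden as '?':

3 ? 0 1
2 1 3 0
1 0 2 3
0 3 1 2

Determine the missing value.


Row 0 contains symbols [0, 1, 3] — missing [2].
Column 1 contains symbols [0, 1, 3] — missing [2].
The missing symbol must appear in both missing sets; intersection = [2].
Therefore the hidden value is 2.

Missing value = 2.


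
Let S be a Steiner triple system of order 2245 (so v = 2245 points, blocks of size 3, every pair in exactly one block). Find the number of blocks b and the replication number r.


An STS(v) is a 2-(v, 3, 1) BIBD: block size k = 3, λ = 1.
Replication: r(k − 1) = λ(v − 1) ⇒ r·2 = 2245 − 1 = 2244 ⇒ r = 1122.
Block count: bk = vr ⇒ b·3 = 2245·1122 = 2518890 ⇒ b = 839630.

r = 1122, b = 839630.


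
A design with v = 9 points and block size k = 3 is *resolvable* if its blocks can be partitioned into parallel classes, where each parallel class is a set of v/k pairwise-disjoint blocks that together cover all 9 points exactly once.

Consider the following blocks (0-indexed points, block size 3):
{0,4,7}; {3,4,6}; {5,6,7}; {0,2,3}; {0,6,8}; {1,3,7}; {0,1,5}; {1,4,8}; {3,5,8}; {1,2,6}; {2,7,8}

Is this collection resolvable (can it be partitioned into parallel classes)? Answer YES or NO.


v = 9, block size k = 3, number of blocks = 11.
For resolvability, blocks must partition into parallel classes of size v/k = 3.
Total blocks must therefore be a multiple of 3: 11 = 3·3 + 2 ⇒ not divisible ✗.
Resolvable? NO.

NO


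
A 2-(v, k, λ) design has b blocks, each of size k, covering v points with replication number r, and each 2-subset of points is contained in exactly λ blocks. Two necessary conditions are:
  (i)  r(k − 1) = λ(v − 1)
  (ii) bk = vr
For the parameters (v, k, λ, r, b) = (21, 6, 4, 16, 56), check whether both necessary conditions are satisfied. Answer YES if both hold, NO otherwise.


Condition (i): r(k − 1) = 16·5 = 80; λ(v − 1) = 4·20 = 80. Match? YES.
Condition (ii): bk = 56·6 = 336; vr = 21·16 = 336. Match? YES.
Both conditions hold? YES.

YES
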